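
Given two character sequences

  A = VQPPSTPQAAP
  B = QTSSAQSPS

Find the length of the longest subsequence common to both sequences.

4

Pick Q (A #2, B #1), then S (A #5, B #4), then Q (A #8, B #6), then P (A #11, B #8); all 4 characters appear in both, in order. The LCS DP gives dp[11][9] = 4, so this is optimal.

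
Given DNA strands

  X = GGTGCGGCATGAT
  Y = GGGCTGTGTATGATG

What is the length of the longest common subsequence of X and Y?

Taking G at X[1]=Y[1], then G at X[2]=Y[2], then G at X[4]=Y[3], then C at X[5]=Y[4], then G at X[6]=Y[6], then G at X[7]=Y[8], then A at X[9]=Y[10], then T at X[10]=Y[11], then G at X[11]=Y[12], then A at X[12]=Y[13], then T at X[13]=Y[14] gives a common subsequence of length 11, and the DP table's final entry dp[13][15] is also 11, so no common subsequence is longer.

11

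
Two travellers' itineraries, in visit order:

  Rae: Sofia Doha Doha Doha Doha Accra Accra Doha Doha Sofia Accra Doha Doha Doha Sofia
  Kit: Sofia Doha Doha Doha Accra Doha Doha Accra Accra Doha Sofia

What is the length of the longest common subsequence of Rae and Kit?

One common subsequence of length 10: Sofia [1,1], Doha [3,2], Doha [4,3], Doha [5,4], Accra [7,5], Doha [8,6], Doha [9,7], Accra [11,9], Doha [14,10], Sofia [15,11]. The LCS DP gives dp[15][11] = 10, so this is optimal.

10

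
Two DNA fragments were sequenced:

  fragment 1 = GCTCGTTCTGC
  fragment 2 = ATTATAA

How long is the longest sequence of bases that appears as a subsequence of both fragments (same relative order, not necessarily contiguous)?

Let dp[i][j] be the LCS length of the first i bases of fragment 1 and the first j bases of fragment 2. dp[i][j] = dp[i-1][j-1]+1 when the i-th and j-th bases match, else max(dp[i-1][j], dp[i][j-1]).
    ·  A  T  T  A  T  A  A
 ·  0  0  0  0  0  0  0  0
 G  0  0  0  0  0  0  0  0
 C  0  0  0  0  0  0  0  0
 T  0  0  1  1  1  1  1  1
 C  0  0  1  1  1  1  1  1
 G  0  0  1  1  1  1  1  1
 T  0  0  1  2  2  2  2  2
 T  0  0  1  2  2  3  3  3
 C  0  0  1  2  2  3  3  3
 T  0  0  1  2  2  3  3  3
 G  0  0  1  2  2  3  3  3
 C  0  0  1  2  2  3  3  3
dp[11][7] = 3. One LCS (by backtracking along matches): TTT.

3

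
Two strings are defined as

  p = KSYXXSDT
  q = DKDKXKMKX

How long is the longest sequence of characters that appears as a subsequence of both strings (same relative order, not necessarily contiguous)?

3

Match K at p[1]=q[4] → X at p[4]=q[5] → X at p[5]=q[9] — 3 characters in the same relative order in both. dp[8][9] = 3 confirms this is the maximum.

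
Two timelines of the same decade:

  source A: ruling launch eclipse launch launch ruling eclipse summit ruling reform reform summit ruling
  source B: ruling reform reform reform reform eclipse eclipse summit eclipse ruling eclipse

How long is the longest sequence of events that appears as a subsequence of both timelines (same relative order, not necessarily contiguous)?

Taking ruling (source A #1, source B #1), eclipse (source A #3, source B #6), eclipse (source A #7, source B #7), summit (source A #8, source B #8), ruling (source A #9, source B #10) gives a common subsequence of length 5. Since dp[13][11] = 5, nothing longer is possible.

5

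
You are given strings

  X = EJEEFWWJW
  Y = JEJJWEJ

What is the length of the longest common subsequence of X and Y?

4

Pick E [1,2], J [2,4], E [4,6], J [8,7]; all 4 characters appear in both, in order. The LCS DP gives dp[9][7] = 4, so this is optimal.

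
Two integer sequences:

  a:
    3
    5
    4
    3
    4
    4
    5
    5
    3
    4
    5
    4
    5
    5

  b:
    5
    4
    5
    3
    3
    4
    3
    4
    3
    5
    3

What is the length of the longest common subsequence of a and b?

7

Match 5 (a #2, b #1), then 4 (a #3, b #2), then 3 (a #4, b #5), then 4 (a #5, b #6), then 4 (a #6, b #8), then 5 (a #8, b #10), then 3 (a #9, b #11) — 7 values in the same relative order in both, and the DP table's final entry dp[14][11] is also 7, so no common subsequence is longer.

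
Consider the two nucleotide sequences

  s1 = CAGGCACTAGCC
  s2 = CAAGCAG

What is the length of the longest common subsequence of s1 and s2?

6

Let dp[i][j] be the LCS length of the first i bases of s1 and the first j bases of s2. dp[i][j] = dp[i-1][j-1]+1 when the i-th and j-th bases match, else max(dp[i-1][j], dp[i][j-1]).
    ·  C  A  A  G  C  A  G
 ·  0  0  0  0  0  0  0  0
 C  0  1  1  1  1  1  1  1
 A  0  1  2  2  2  2  2  2
 G  0  1  2  2  3  3  3  3
 G  0  1  2  2  3  3  3  4
 C  0  1  2  2  3  4  4  4
 A  0  1  2  3  3  4  5  5
 C  0  1  2  3  3  4  5  5
 T  0  1  2  3  3  4  5  5
 A  0  1  2  3  3  4  5  5
 G  0  1  2  3  4  4  5  6
 C  0  1  2  3  4  5  5  6
 C  0  1  2  3  4  5  5  6
dp[12][7] = 6. One LCS (by backtracking along matches): CAGCAG.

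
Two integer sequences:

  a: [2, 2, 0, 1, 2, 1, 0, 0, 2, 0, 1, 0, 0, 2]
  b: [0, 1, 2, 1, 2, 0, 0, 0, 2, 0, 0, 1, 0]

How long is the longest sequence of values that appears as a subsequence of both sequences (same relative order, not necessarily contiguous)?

Taking 0 at a[3]=b[1] → 1 at a[4]=b[2] → 2 at a[5]=b[3] → 1 at a[6]=b[4] → 0 at a[7]=b[7] → 0 at a[8]=b[8] → 2 at a[9]=b[9] → 0 at a[10]=b[11] → 1 at a[11]=b[12] → 0 at a[13]=b[13] gives a common subsequence of length 10. Since dp[14][13] = 10, nothing longer is possible.

10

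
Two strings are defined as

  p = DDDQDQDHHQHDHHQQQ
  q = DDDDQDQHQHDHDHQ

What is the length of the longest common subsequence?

Taking D [1,2], D [2,3], D [3,4], Q [4,5], D [5,6], Q [6,7], H [9,8], Q [10,9], H [11,10], D [12,11], H [13,12], H [14,14], Q [17,15] gives a common subsequence of length 13. dp[17][15] = 13 confirms this is the maximum.

13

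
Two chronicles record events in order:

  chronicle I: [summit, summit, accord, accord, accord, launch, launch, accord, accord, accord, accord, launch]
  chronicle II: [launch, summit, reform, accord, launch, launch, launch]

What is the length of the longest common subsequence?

5

One common subsequence of length 5: summit (chronicle I #1, chronicle II #2), then accord (chronicle I #5, chronicle II #4), then launch (chronicle I #6, chronicle II #5), then launch (chronicle I #7, chronicle II #6), then launch (chronicle I #12, chronicle II #7). Since dp[12][7] = 5, nothing longer is possible.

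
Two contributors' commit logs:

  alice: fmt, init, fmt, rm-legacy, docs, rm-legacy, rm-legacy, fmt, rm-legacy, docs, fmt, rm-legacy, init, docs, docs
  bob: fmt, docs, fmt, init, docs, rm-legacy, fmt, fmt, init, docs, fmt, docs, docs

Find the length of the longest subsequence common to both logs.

9

Pick fmt [1,3] → init [2,4] → docs [5,5] → rm-legacy [6,6] → fmt [8,8] → docs [10,10] → fmt [11,11] → docs [14,12] → docs [15,13]; all 9 commits appear in both, in order. Since dp[15][13] = 9, nothing longer is possible.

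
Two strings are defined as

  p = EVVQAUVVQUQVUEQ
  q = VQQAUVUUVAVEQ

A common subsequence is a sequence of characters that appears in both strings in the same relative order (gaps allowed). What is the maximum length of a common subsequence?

9

Match V [2,1], Q [4,3], A [5,4], U [6,5], V [7,6], V [8,9], V [12,11], E [14,12], Q [15,13] — 9 characters in the same relative order in both. The LCS DP gives dp[15][13] = 9, so this is optimal.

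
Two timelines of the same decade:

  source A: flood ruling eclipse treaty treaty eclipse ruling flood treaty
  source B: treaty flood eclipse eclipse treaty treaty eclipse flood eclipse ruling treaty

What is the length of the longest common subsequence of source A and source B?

7

One common subsequence of length 7: flood at source A[1]=source B[2]; then eclipse at source A[3]=source B[4]; then treaty at source A[4]=source B[5]; then treaty at source A[5]=source B[6]; then eclipse at source A[6]=source B[9]; then ruling at source A[7]=source B[10]; then treaty at source A[9]=source B[11]. The LCS DP gives dp[9][11] = 7, so this is optimal.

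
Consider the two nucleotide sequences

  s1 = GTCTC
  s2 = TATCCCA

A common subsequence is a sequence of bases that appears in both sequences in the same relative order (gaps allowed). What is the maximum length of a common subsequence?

3

Let dp[i][j] be the LCS length of the first i bases of s1 and the first j bases of s2. dp[i][j] = dp[i-1][j-1]+1 when the i-th and j-th bases match, else max(dp[i-1][j], dp[i][j-1]).
    ·  T  A  T  C  C  C  A
 ·  0  0  0  0  0  0  0  0
 G  0  0  0  0  0  0  0  0
 T  0  1  1  1  1  1  1  1
 C  0  1  1  1  2  2  2  2
 T  0  1  1  2  2  2  2  2
 C  0  1  1  2  3  3  3  3
dp[5][7] = 3. One LCS (by backtracking along matches): TCC.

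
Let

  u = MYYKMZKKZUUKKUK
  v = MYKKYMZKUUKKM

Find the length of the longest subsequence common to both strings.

10

Taking M [1,1] → Y [2,2] → Y [3,5] → M [5,6] → Z [6,7] → K [8,8] → U [10,9] → U [11,10] → K [12,11] → K [13,12] gives a common subsequence of length 10, and the DP table's final entry dp[15][13] is also 10, so no common subsequence is longer.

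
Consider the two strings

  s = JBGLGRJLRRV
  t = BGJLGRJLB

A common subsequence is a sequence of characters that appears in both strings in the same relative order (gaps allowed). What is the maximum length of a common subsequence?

Let dp[i][j] be the LCS length of the first i characters of s and the first j characters of t. dp[i][j] = dp[i-1][j-1]+1 when the i-th and j-th characters match, else max(dp[i-1][j], dp[i][j-1]).
    ·  B  G  J  L  G  R  J  L  B
 ·  0  0  0  0  0  0  0  0  0  0
 J  0  0  0  1  1  1  1  1  1  1
 B  0  1  1  1  1  1  1  1  1  2
 G  0  1  2  2  2  2  2  2  2  2
 L  0  1  2  2  3  3  3  3  3  3
 G  0  1  2  2  3  4  4  4  4  4
 R  0  1  2  2  3  4  5  5  5  5
 J  0  1  2  3  3  4  5  6  6  6
 L  0  1  2  3  4  4  5  6  7  7
 R  0  1  2  3  4  4  5  6  7  7
 R  0  1  2  3  4  4  5  6  7  7
 V  0  1  2  3  4  4  5  6  7  7
dp[11][9] = 7. One LCS (by backtracking along matches): BGLGRJL.

7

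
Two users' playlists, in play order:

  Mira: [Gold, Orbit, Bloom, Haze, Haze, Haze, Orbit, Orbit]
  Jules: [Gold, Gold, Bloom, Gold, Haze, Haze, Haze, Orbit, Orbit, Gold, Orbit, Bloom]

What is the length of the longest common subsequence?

7

Taking Gold at Mira[1]=Jules[2], Bloom at Mira[3]=Jules[3], Haze at Mira[4]=Jules[5], Haze at Mira[5]=Jules[6], Haze at Mira[6]=Jules[7], Orbit at Mira[7]=Jules[9], Orbit at Mira[8]=Jules[11] gives a common subsequence of length 7. The LCS DP gives dp[8][12] = 7, so this is optimal.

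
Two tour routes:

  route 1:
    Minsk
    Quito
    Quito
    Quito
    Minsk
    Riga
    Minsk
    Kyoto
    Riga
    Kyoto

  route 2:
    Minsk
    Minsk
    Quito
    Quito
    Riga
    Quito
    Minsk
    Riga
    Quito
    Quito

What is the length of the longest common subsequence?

Pick Minsk (route 1 #1, route 2 #2), Quito (route 1 #2, route 2 #3), Quito (route 1 #3, route 2 #4), Quito (route 1 #4, route 2 #6), Minsk (route 1 #5, route 2 #7), Riga (route 1 #6, route 2 #8); all 6 stops appear in both, in order. The LCS DP gives dp[10][10] = 6, so this is optimal.

6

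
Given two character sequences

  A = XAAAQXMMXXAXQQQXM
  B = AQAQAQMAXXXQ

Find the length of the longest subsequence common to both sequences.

Match A [2,1] → A [3,3] → A [4,5] → Q [5,6] → M [7,7] → X [9,9] → X [10,10] → X [12,11] → Q [15,12] — 9 characters in the same relative order in both. The LCS DP gives dp[17][12] = 9, so this is optimal.

9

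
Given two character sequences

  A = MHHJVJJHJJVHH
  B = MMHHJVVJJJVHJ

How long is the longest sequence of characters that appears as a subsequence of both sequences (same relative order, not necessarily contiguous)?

Pick M (A #1, B #2), H (A #2, B #3), H (A #3, B #4), J (A #4, B #5), V (A #5, B #7), J (A #7, B #8), J (A #9, B #9), J (A #10, B #10), V (A #11, B #11), H (A #12, B #12); all 10 characters appear in both, in order. dp[13][13] = 10 confirms this is the maximum.

10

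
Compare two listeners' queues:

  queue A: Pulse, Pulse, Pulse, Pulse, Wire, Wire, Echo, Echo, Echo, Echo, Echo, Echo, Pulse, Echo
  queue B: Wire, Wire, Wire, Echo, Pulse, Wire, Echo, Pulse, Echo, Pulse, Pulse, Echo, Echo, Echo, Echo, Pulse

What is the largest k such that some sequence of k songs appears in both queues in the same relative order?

One common subsequence of length 9: Pulse [1,5]; then Pulse [2,8]; then Pulse [3,10]; then Pulse [4,11]; then Echo [9,12]; then Echo [10,13]; then Echo [11,14]; then Echo [12,15]; then Pulse [13,16]. dp[14][16] = 9 confirms this is the maximum.

9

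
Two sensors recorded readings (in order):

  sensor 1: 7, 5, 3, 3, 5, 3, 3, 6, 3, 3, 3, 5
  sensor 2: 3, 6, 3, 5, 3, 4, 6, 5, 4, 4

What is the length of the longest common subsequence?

6

One common subsequence of length 6: 3 (sensor 1 #3, sensor 2 #1); then 3 (sensor 1 #4, sensor 2 #3); then 5 (sensor 1 #5, sensor 2 #4); then 3 (sensor 1 #6, sensor 2 #5); then 6 (sensor 1 #8, sensor 2 #7); then 5 (sensor 1 #12, sensor 2 #8). The LCS DP gives dp[12][10] = 6, so this is optimal.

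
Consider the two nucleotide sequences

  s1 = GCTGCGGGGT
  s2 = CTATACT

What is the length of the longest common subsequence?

4

Pick C [2,1] → T [3,4] → C [5,6] → T [10,7]; all 4 bases appear in both, in order. Since dp[10][7] = 4, nothing longer is possible.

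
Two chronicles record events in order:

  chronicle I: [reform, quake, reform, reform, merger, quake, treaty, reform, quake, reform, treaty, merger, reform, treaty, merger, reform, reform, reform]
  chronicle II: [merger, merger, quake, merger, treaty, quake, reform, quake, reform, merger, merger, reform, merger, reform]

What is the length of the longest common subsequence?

10

Pick quake (chronicle I #2, chronicle II #3) → merger (chronicle I #5, chronicle II #4) → quake (chronicle I #6, chronicle II #6) → reform (chronicle I #8, chronicle II #7) → quake (chronicle I #9, chronicle II #8) → reform (chronicle I #10, chronicle II #9) → merger (chronicle I #12, chronicle II #11) → reform (chronicle I #13, chronicle II #12) → merger (chronicle I #15, chronicle II #13) → reform (chronicle I #18, chronicle II #14); all 10 events appear in both, in order. The LCS DP gives dp[18][14] = 10, so this is optimal.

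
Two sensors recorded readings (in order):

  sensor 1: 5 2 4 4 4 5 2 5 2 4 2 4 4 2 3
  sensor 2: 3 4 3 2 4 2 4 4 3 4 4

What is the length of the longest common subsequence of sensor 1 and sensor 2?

7

Taking 4 (sensor 1 #3, sensor 2 #2), 2 (sensor 1 #9, sensor 2 #4), 4 (sensor 1 #10, sensor 2 #5), 2 (sensor 1 #11, sensor 2 #6), 4 (sensor 1 #12, sensor 2 #7), 4 (sensor 1 #13, sensor 2 #8), 3 (sensor 1 #15, sensor 2 #9) gives a common subsequence of length 7. The LCS DP gives dp[15][11] = 7, so this is optimal.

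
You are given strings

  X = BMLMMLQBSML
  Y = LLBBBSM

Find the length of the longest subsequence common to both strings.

Pick L (X #3, Y #1) → L (X #6, Y #2) → B (X #8, Y #5) → S (X #9, Y #6) → M (X #10, Y #7); all 5 characters appear in both, in order, and the DP table's final entry dp[11][7] is also 5, so no common subsequence is longer.

5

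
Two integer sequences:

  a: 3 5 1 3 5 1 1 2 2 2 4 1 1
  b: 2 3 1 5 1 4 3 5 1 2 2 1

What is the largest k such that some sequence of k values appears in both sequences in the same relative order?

One common subsequence of length 9: 3 at a[1]=b[2], 5 at a[2]=b[4], 1 at a[3]=b[5], 3 at a[4]=b[7], 5 at a[5]=b[8], 1 at a[7]=b[9], 2 at a[9]=b[10], 2 at a[10]=b[11], 1 at a[13]=b[12]. The LCS DP gives dp[13][12] = 9, so this is optimal.

9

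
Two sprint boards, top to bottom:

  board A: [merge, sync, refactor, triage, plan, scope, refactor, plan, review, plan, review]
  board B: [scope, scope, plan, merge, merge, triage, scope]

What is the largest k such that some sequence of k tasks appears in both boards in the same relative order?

3

Match merge at board A[1]=board B[5], then triage at board A[4]=board B[6], then scope at board A[6]=board B[7] — 3 tasks in the same relative order in both. dp[11][7] = 3 confirms this is the maximum.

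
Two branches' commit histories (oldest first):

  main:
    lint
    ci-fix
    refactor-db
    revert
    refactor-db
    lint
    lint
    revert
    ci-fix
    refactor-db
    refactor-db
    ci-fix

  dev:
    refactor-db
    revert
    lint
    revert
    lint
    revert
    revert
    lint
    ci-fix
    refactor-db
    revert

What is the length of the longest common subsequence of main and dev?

7

Match refactor-db [3,1] → revert [4,2] → lint [6,3] → lint [7,5] → revert [8,7] → ci-fix [9,9] → refactor-db [10,10] — 7 commits in the same relative order in both. The LCS DP gives dp[12][11] = 7, so this is optimal.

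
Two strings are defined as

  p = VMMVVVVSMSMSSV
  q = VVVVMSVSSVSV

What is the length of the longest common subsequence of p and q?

One common subsequence of length 9: V (p #1, q #1), then V (p #4, q #2), then V (p #5, q #3), then V (p #6, q #4), then V (p #7, q #7), then S (p #8, q #8), then S (p #10, q #9), then S (p #13, q #11), then V (p #14, q #12). The LCS DP gives dp[14][12] = 9, so this is optimal.

9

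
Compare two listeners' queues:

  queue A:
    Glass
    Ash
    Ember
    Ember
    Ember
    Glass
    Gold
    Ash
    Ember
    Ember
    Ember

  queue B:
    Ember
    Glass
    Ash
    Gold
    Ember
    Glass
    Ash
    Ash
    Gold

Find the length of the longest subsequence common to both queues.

Pick Glass [1,2]; then Ash [2,3]; then Ember [5,5]; then Glass [6,6]; then Gold [7,9]; all 5 songs appear in both, in order. The LCS DP gives dp[11][9] = 5, so this is optimal.

5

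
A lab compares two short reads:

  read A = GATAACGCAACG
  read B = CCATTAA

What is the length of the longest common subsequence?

4

Taking A [2,3], T [3,5], A [9,6], A [10,7] gives a common subsequence of length 4. The LCS DP gives dp[12][7] = 4, so this is optimal.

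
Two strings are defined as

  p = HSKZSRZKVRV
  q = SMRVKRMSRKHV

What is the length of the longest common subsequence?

Match S (p #2, q #1), then K (p #3, q #5), then S (p #5, q #8), then R (p #6, q #9), then K (p #8, q #10), then V (p #11, q #12) — 6 characters in the same relative order in both. The LCS DP gives dp[11][12] = 6, so this is optimal.

6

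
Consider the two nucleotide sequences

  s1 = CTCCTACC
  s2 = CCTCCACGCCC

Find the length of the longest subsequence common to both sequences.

One common subsequence of length 7: C at s1[1]=s2[2] → T at s1[2]=s2[3] → C at s1[3]=s2[4] → C at s1[4]=s2[5] → A at s1[6]=s2[6] → C at s1[7]=s2[10] → C at s1[8]=s2[11]. The LCS DP gives dp[8][11] = 7, so this is optimal.

7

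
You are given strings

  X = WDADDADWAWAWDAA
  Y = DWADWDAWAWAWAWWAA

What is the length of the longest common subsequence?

12

Match W at X[1]=Y[2], then A at X[3]=Y[3], then D at X[4]=Y[4], then D at X[5]=Y[6], then A at X[6]=Y[9], then W at X[8]=Y[10], then A at X[9]=Y[11], then W at X[10]=Y[12], then A at X[11]=Y[13], then W at X[12]=Y[15], then A at X[14]=Y[16], then A at X[15]=Y[17] — 12 characters in the same relative order in both. dp[15][17] = 12 confirms this is the maximum.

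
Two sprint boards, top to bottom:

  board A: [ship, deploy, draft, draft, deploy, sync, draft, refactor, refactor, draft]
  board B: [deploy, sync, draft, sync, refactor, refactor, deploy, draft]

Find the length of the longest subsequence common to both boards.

6

Pick deploy (board A #2, board B #1) → draft (board A #4, board B #3) → sync (board A #6, board B #4) → refactor (board A #8, board B #5) → refactor (board A #9, board B #6) → draft (board A #10, board B #8); all 6 tasks appear in both, in order, and the DP table's final entry dp[10][8] is also 6, so no common subsequence is longer.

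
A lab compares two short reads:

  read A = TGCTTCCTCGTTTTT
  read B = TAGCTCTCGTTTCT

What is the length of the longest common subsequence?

12

One common subsequence of length 12: T [1,1] → G [2,3] → C [3,4] → T [5,5] → C [7,6] → T [8,7] → C [9,8] → G [10,9] → T [11,10] → T [12,11] → T [13,12] → T [15,14], and the DP table's final entry dp[15][14] is also 12, so no common subsequence is longer.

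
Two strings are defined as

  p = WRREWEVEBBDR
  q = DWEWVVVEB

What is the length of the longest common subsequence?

6

One common subsequence of length 6: W (p #1, q #2) → E (p #4, q #3) → W (p #5, q #4) → V (p #7, q #7) → E (p #8, q #8) → B (p #10, q #9). Since dp[12][9] = 6, nothing longer is possible.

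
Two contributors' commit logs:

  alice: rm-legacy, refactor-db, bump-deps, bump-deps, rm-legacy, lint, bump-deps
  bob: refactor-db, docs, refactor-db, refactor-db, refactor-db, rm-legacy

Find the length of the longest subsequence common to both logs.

One common subsequence of length 2: refactor-db (alice #2, bob #5) → rm-legacy (alice #5, bob #6), and the DP table's final entry dp[7][6] is also 2, so no common subsequence is longer.

2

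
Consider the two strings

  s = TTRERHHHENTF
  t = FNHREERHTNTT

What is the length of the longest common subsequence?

6

Pick R [3,4]; then E [4,6]; then R [5,7]; then H [6,8]; then N [10,10]; then T [11,12]; all 6 characters appear in both, in order. The LCS DP gives dp[12][12] = 6, so this is optimal.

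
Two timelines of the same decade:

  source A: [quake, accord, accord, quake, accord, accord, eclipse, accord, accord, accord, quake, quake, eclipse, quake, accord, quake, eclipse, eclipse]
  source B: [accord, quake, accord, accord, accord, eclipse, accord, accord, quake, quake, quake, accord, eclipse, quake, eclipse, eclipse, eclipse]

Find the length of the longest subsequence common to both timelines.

Match quake [1,2]; then accord [3,3]; then accord [5,4]; then accord [6,5]; then eclipse [7,6]; then accord [9,7]; then accord [10,8]; then quake [11,9]; then quake [12,10]; then quake [14,11]; then accord [15,12]; then quake [16,14]; then eclipse [17,16]; then eclipse [18,17] — 14 events in the same relative order in both. dp[18][17] = 14 confirms this is the maximum.

14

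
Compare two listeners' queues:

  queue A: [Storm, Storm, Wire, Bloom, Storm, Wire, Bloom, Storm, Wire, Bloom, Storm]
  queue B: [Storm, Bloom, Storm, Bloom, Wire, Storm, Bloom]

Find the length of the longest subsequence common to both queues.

6

Match Storm at queue A[1]=queue B[1], then Storm at queue A[2]=queue B[3], then Bloom at queue A[4]=queue B[4], then Wire at queue A[6]=queue B[5], then Storm at queue A[8]=queue B[6], then Bloom at queue A[10]=queue B[7] — 6 songs in the same relative order in both. The LCS DP gives dp[11][7] = 6, so this is optimal.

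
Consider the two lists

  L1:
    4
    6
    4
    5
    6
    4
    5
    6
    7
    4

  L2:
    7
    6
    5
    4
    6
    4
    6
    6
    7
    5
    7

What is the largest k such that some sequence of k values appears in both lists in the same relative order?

Match 4 (L1 #1, L2 #4); then 6 (L1 #2, L2 #5); then 4 (L1 #3, L2 #6); then 6 (L1 #5, L2 #8); then 5 (L1 #7, L2 #10); then 7 (L1 #9, L2 #11) — 6 values in the same relative order in both. Since dp[10][11] = 6, nothing longer is possible.

6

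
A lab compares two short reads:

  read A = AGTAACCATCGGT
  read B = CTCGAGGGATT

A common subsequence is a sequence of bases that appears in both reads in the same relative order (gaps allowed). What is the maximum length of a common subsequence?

6

Match T at read A[3]=read B[2]; then C at read A[6]=read B[3]; then A at read A[8]=read B[5]; then G at read A[11]=read B[7]; then G at read A[12]=read B[8]; then T at read A[13]=read B[11] — 6 bases in the same relative order in both. Since dp[13][11] = 6, nothing longer is possible.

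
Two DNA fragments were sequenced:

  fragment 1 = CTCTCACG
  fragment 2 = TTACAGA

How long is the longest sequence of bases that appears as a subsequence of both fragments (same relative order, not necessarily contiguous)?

5

Let dp[i][j] be the LCS length of the first i bases of fragment 1 and the first j bases of fragment 2. dp[i][j] = dp[i-1][j-1]+1 when the i-th and j-th bases match, else max(dp[i-1][j], dp[i][j-1]).
    ·  T  T  A  C  A  G  A
 ·  0  0  0  0  0  0  0  0
 C  0  0  0  0  1  1  1  1
 T  0  1  1  1  1  1  1  1
 C  0  1  1  1  2  2  2  2
 T  0  1  2  2  2  2  2  2
 C  0  1  2  2  3  3  3  3
 A  0  1  2  3  3  4  4  4
 C  0  1  2  3  4  4  4  4
 G  0  1  2  3  4  4  5  5
dp[8][7] = 5. One LCS (by backtracking along matches): TTCAG.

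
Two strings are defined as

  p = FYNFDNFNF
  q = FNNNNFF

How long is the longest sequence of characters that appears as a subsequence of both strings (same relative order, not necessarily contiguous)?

Pick F (p #1, q #1); then N (p #3, q #4); then N (p #6, q #5); then F (p #7, q #6); then F (p #9, q #7); all 5 characters appear in both, in order. Since dp[9][7] = 5, nothing longer is possible.

5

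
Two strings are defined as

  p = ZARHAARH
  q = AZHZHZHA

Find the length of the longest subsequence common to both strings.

3

Match Z (p #1, q #6), then H (p #4, q #7), then A (p #6, q #8) — 3 characters in the same relative order in both, and the DP table's final entry dp[8][8] is also 3, so no common subsequence is longer.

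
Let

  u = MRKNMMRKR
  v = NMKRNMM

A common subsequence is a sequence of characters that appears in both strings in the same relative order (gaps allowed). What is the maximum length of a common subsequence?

5

Pick M [1,2]; then R [2,4]; then N [4,5]; then M [5,6]; then M [6,7]; all 5 characters appear in both, in order, and the DP table's final entry dp[9][7] is also 5, so no common subsequence is longer.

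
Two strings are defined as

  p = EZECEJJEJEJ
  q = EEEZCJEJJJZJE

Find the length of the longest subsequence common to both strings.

Taking E at p[1]=q[3] → Z at p[2]=q[4] → C at p[4]=q[5] → E at p[5]=q[7] → J at p[6]=q[9] → J at p[7]=q[10] → J at p[9]=q[12] → E at p[10]=q[13] gives a common subsequence of length 8. Since dp[11][13] = 8, nothing longer is possible.

8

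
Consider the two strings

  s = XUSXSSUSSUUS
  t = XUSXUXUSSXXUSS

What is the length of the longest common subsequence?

9

One common subsequence of length 9: X (s #1, t #1) → U (s #2, t #2) → S (s #3, t #3) → X (s #4, t #6) → S (s #5, t #8) → S (s #6, t #9) → U (s #7, t #12) → S (s #9, t #13) → S (s #12, t #14). dp[12][14] = 9 confirms this is the maximum.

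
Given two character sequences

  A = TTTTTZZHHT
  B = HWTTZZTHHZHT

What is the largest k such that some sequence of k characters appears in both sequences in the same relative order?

Let dp[i][j] be the LCS length of the first i characters of A and the first j characters of B. dp[i][j] = dp[i-1][j-1]+1 when the i-th and j-th characters match, else max(dp[i-1][j], dp[i][j-1]).
    ·  H  W  T  T  Z  Z  T  H  H  Z  H  T
 ·  0  0  0  0  0  0  0  0  0  0  0  0  0
 T  0  0  0  1  1  1  1  1  1  1  1  1  1
 T  0  0  0  1  2  2  2  2  2  2  2  2  2
 T  0  0  0  1  2  2  2  3  3  3  3  3  3
 T  0  0  0  1  2  2  2  3  3  3  3  3  4
 T  0  0  0  1  2  2  2  3  3  3  3  3  4
 Z  0  0  0  1  2  3  3  3  3  3  4  4  4
 Z  0  0  0  1  2  3  4  4  4  4  4  4  4
 H  0  1  1  1  2  3  4  4  5  5  5  5  5
 H  0  1  1  1  2  3  4  4  5  6  6  6  6
 T  0  1  1  2  2  3  4  5  5  6  6  6  7
dp[10][12] = 7. One LCS (by backtracking along matches): TTZZHHT.

7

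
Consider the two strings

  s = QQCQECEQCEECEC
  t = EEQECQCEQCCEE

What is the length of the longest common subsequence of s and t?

Taking Q at s[1]=t[3] → C at s[3]=t[5] → Q at s[4]=t[6] → C at s[6]=t[7] → E at s[7]=t[8] → Q at s[8]=t[9] → C at s[9]=t[11] → E at s[11]=t[12] → E at s[13]=t[13] gives a common subsequence of length 9, and the DP table's final entry dp[14][13] is also 9, so no common subsequence is longer.

9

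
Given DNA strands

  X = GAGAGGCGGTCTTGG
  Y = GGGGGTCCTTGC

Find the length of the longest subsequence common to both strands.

One common subsequence of length 10: G (X #3, Y #1); then G (X #5, Y #2); then G (X #6, Y #3); then G (X #8, Y #4); then G (X #9, Y #5); then T (X #10, Y #6); then C (X #11, Y #8); then T (X #12, Y #9); then T (X #13, Y #10); then G (X #14, Y #11). dp[15][12] = 10 confirms this is the maximum.

10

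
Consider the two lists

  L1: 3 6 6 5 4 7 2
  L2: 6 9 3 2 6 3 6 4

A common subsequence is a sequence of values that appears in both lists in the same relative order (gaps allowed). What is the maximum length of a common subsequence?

One common subsequence of length 4: 3 [1,3] → 6 [2,5] → 6 [3,7] → 4 [5,8]. dp[7][8] = 4 confirms this is the maximum.

4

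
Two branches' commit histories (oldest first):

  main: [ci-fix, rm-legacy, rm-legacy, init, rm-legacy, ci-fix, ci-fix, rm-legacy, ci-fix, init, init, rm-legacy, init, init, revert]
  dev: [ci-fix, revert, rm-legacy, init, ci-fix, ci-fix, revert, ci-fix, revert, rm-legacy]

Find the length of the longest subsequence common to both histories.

7

Pick ci-fix at main[1]=dev[1], rm-legacy at main[3]=dev[3], init at main[4]=dev[4], ci-fix at main[6]=dev[5], ci-fix at main[7]=dev[6], ci-fix at main[9]=dev[8], rm-legacy at main[12]=dev[10]; all 7 commits appear in both, in order. dp[15][10] = 7 confirms this is the maximum.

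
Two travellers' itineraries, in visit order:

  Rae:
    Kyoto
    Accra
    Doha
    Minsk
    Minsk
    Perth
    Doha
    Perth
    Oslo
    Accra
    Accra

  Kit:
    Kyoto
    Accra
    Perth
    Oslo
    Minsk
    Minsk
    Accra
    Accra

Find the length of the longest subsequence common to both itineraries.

6

Pick Kyoto at Rae[1]=Kit[1], Accra at Rae[2]=Kit[2], Minsk at Rae[4]=Kit[5], Minsk at Rae[5]=Kit[6], Accra at Rae[10]=Kit[7], Accra at Rae[11]=Kit[8]; all 6 stops appear in both, in order. The LCS DP gives dp[11][8] = 6, so this is optimal.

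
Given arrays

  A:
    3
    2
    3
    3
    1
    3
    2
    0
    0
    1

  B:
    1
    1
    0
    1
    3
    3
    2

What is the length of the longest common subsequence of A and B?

3

Taking 3 (A #4, B #5) → 3 (A #6, B #6) → 2 (A #7, B #7) gives a common subsequence of length 3. The LCS DP gives dp[10][7] = 3, so this is optimal.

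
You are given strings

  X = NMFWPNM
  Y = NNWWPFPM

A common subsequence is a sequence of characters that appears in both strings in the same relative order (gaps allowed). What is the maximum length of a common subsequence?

Let dp[i][j] be the LCS length of the first i characters of X and the first j characters of Y. dp[i][j] = dp[i-1][j-1]+1 when the i-th and j-th characters match, else max(dp[i-1][j], dp[i][j-1]).
    ·  N  N  W  W  P  F  P  M
 ·  0  0  0  0  0  0  0  0  0
 N  0  1  1  1  1  1  1  1  1
 M  0  1  1  1  1  1  1  1  2
 F  0  1  1  1  1  1  2  2  2
 W  0  1  1  2  2  2  2  2  2
 P  0  1  1  2  2  3  3  3  3
 N  0  1  2  2  2  3  3  3  3
 M  0  1  2  2  2  3  3  3  4
dp[7][8] = 4. One LCS (by backtracking along matches): NFPM.

4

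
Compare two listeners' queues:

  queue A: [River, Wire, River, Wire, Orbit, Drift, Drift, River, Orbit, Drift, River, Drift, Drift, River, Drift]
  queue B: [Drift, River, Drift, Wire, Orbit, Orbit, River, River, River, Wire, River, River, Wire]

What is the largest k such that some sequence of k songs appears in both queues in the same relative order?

6

Pick River [1,2], Wire [2,4], River [3,9], Wire [4,10], River [8,11], River [11,12]; all 6 songs appear in both, in order, and the DP table's final entry dp[15][13] is also 6, so no common subsequence is longer.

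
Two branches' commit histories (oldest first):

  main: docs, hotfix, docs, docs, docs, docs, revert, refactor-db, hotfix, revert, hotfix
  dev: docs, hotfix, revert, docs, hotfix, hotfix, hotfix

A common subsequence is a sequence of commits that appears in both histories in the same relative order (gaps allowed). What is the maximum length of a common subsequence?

5

Taking docs (main #1, dev #1) → hotfix (main #2, dev #2) → docs (main #3, dev #4) → hotfix (main #9, dev #6) → hotfix (main #11, dev #7) gives a common subsequence of length 5. The LCS DP gives dp[11][7] = 5, so this is optimal.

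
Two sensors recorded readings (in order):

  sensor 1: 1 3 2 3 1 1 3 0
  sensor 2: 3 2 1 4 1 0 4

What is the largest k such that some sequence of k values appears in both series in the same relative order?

Let dp[i][j] be the LCS length of the first i values of sensor 1 and the first j values of sensor 2. dp[i][j] = dp[i-1][j-1]+1 when the i-th and j-th values match, else max(dp[i-1][j], dp[i][j-1]).
    ·  3  2  1  4  1  0  4
 ·  0  0  0  0  0  0  0  0
 1  0  0  0  1  1  1  1  1
 3  0  1  1  1  1  1  1  1
 2  0  1  2  2  2  2  2  2
 3  0  1  2  2  2  2  2  2
 1  0  1  2  3  3  3  3  3
 1  0  1  2  3  3  4  4  4
 3  0  1  2  3  3  4  4  4
 0  0  1  2  3  3  4  5  5
dp[8][7] = 5. One LCS (by backtracking along matches): 3, 2, 1, 1, 0.

5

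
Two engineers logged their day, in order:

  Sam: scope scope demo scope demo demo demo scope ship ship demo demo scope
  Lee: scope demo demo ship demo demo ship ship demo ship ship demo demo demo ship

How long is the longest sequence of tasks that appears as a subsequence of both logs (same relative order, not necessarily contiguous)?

Pick scope (Sam #1, Lee #1), demo (Sam #3, Lee #3), demo (Sam #5, Lee #5), demo (Sam #6, Lee #6), demo (Sam #7, Lee #9), ship (Sam #9, Lee #10), ship (Sam #10, Lee #11), demo (Sam #11, Lee #13), demo (Sam #12, Lee #14); all 9 tasks appear in both, in order. The LCS DP gives dp[13][15] = 9, so this is optimal.

9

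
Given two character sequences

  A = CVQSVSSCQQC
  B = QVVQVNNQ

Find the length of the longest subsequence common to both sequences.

Let dp[i][j] be the LCS length of the first i characters of A and the first j characters of B. dp[i][j] = dp[i-1][j-1]+1 when the i-th and j-th characters match, else max(dp[i-1][j], dp[i][j-1]).
    ·  Q  V  V  Q  V  N  N  Q
 ·  0  0  0  0  0  0  0  0  0
 C  0  0  0  0  0  0  0  0  0
 V  0  0  1  1  1  1  1  1  1
 Q  0  1  1  1  2  2  2  2  2
 S  0  1  1  1  2  2  2  2  2
 V  0  1  2  2  2  3  3  3  3
 S  0  1  2  2  2  3  3  3  3
 S  0  1  2  2  2  3  3  3  3
 C  0  1  2  2  2  3  3  3  3
 Q  0  1  2  2  3  3  3  3  4
 Q  0  1  2  2  3  3  3  3  4
 C  0  1  2  2  3  3  3  3  4
dp[11][8] = 4. One LCS (by backtracking along matches): VQVQ.

4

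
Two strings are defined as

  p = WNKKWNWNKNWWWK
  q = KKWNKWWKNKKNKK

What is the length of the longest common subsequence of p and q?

9

One common subsequence of length 9: W [1,3], then N [2,4], then K [4,5], then W [5,6], then W [7,7], then N [8,9], then K [9,11], then N [10,12], then K [14,14]. dp[14][14] = 9 confirms this is the maximum.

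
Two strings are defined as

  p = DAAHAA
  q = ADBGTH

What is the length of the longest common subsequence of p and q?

Pick D at p[1]=q[2]; then H at p[4]=q[6]; all 2 characters appear in both, in order. Since dp[6][6] = 2, nothing longer is possible.

2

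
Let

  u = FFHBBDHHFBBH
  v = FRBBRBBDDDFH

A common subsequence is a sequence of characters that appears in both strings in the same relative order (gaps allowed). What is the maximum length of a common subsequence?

Let dp[i][j] be the LCS length of the first i characters of u and the first j characters of v. dp[i][j] = dp[i-1][j-1]+1 when the i-th and j-th characters match, else max(dp[i-1][j], dp[i][j-1]).
    ·  F  R  B  B  R  B  B  D  D  D  F  H
 ·  0  0  0  0  0  0  0  0  0  0  0  0  0
 F  0  1  1  1  1  1  1  1  1  1  1  1  1
 F  0  1  1  1  1  1  1  1  1  1  1  2  2
 H  0  1  1  1  1  1  1  1  1  1  1  2  3
 B  0  1  1  2  2  2  2  2  2  2  2  2  3
 B  0  1  1  2  3  3  3  3  3  3  3  3  3
 D  0  1  1  2  3  3  3  3  4  4  4  4  4
 H  0  1  1  2  3  3  3  3  4  4  4  4  5
 H  0  1  1  2  3  3  3  3  4  4  4  4  5
 F  0  1  1  2  3  3  3  3  4  4  4  5  5
 B  0  1  1  2  3  3  4  4  4  4  4  5  5
 B  0  1  1  2  3  3  4  5  5  5  5  5  5
 H  0  1  1  2  3  3  4  5  5  5  5  5  6
dp[12][12] = 6. One LCS (by backtracking along matches): FBBDFH.

6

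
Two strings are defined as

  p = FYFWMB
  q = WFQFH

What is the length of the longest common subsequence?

2

One common subsequence of length 2: F (p #1, q #2) → F (p #3, q #4). The LCS DP gives dp[6][5] = 2, so this is optimal.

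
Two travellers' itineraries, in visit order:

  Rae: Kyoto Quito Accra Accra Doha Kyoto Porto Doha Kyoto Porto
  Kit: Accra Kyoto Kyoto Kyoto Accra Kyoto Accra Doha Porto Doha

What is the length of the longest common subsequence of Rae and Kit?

Taking Kyoto at Rae[1]=Kit[4], Accra at Rae[3]=Kit[5], Accra at Rae[4]=Kit[7], Doha at Rae[5]=Kit[8], Porto at Rae[7]=Kit[9], Doha at Rae[8]=Kit[10] gives a common subsequence of length 6, and the DP table's final entry dp[10][10] is also 6, so no common subsequence is longer.

6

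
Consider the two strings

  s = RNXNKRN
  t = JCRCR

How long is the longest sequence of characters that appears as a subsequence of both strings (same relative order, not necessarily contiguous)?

Let dp[i][j] be the LCS length of the first i characters of s and the first j characters of t. dp[i][j] = dp[i-1][j-1]+1 when the i-th and j-th characters match, else max(dp[i-1][j], dp[i][j-1]).
    ·  J  C  R  C  R
 ·  0  0  0  0  0  0
 R  0  0  0  1  1  1
 N  0  0  0  1  1  1
 X  0  0  0  1  1  1
 N  0  0  0  1  1  1
 K  0  0  0  1  1  1
 R  0  0  0  1  1  2
 N  0  0  0  1  1  2
dp[7][5] = 2. One LCS (by backtracking along matches): RR.

2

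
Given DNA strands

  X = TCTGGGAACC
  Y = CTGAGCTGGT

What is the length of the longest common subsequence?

Let dp[i][j] be the LCS length of the first i bases of X and the first j bases of Y. dp[i][j] = dp[i-1][j-1]+1 when the i-th and j-th bases match, else max(dp[i-1][j], dp[i][j-1]).
    ·  C  T  G  A  G  C  T  G  G  T
 ·  0  0  0  0  0  0  0  0  0  0  0
 T  0  0  1  1  1  1  1  1  1  1  1
 C  0  1  1  1  1  1  2  2  2  2  2
 T  0  1  2  2  2  2  2  3  3  3  3
 G  0  1  2  3  3  3  3  3  4  4  4
 G  0  1  2  3  3  4  4  4  4  5  5
 G  0  1  2  3  3  4  4  4  5  5  5
 A  0  1  2  3  4  4  4  4  5  5  5
 A  0  1  2  3  4  4  4  4  5  5  5
 C  0  1  2  3  4  4  5  5  5  5  5
 C  0  1  2  3  4  4  5  5  5  5  5
dp[10][10] = 5. One LCS (by backtracking along matches): TCTGG.

5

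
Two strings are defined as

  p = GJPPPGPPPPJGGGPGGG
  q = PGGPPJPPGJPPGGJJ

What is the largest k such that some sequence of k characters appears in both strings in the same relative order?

Pick G [1,2]; then G [6,3]; then P [7,4]; then P [8,5]; then P [9,7]; then P [10,8]; then J [11,10]; then P [15,12]; then G [16,13]; then G [17,14]; all 10 characters appear in both, in order. The LCS DP gives dp[18][16] = 10, so this is optimal.

10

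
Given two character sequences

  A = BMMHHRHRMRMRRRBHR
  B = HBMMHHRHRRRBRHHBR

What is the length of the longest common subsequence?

13

Pick B at A[1]=B[2]; then M at A[2]=B[3]; then M at A[3]=B[4]; then H at A[4]=B[5]; then H at A[5]=B[6]; then R at A[6]=B[7]; then H at A[7]=B[8]; then R at A[8]=B[9]; then R at A[10]=B[10]; then R at A[12]=B[11]; then R at A[13]=B[13]; then B at A[15]=B[16]; then R at A[17]=B[17]; all 13 characters appear in both, in order, and the DP table's final entry dp[17][17] is also 13, so no common subsequence is longer.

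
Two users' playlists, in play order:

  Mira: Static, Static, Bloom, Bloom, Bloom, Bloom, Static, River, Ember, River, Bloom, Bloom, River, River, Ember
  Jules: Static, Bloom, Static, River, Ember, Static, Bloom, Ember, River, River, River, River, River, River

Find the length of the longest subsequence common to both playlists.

Taking Static (Mira #2, Jules #1) → Bloom (Mira #6, Jules #2) → Static (Mira #7, Jules #3) → River (Mira #8, Jules #4) → Ember (Mira #9, Jules #8) → River (Mira #10, Jules #12) → River (Mira #13, Jules #13) → River (Mira #14, Jules #14) gives a common subsequence of length 8. dp[15][14] = 8 confirms this is the maximum.

8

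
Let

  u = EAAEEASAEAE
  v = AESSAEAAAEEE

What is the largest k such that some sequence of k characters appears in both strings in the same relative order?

Match E [1,2], A [2,5], A [3,7], A [6,8], A [8,9], E [9,11], E [11,12] — 7 characters in the same relative order in both. dp[11][12] = 7 confirms this is the maximum.

7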